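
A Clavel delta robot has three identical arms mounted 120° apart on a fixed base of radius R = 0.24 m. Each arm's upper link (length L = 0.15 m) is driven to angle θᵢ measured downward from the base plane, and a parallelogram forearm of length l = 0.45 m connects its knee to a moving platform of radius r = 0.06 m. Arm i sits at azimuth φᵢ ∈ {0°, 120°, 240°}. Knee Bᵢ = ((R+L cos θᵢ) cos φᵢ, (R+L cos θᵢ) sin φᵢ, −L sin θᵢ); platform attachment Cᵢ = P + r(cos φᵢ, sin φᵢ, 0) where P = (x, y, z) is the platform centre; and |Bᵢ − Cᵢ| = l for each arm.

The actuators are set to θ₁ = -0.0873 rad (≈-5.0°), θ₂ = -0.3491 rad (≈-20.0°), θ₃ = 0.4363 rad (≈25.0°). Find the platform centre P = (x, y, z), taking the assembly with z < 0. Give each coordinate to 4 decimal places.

S1 = (0.3294·cos0.0°, 0.3294·sin0.0°, 0.0131) = (0.3294, 0.0000, 0.0131)
arm 2 at φ=120.0°: e+L cos θ2 = 0.3210;  S2 = (-0.1605, 0.2780, 0.0513)
φ3=240.0°: virtual centre (-0.1580, -0.2736, -0.0634), radius l
|S₂|²−|S₁|² = -0.0031;  |S₃|²−|S₁|² = -0.0049
linear system: -0.9798x+0.5559y = -0.0031−0.0765z; -0.9748x+-0.5472y = -0.0049−-0.1529z
det = 1.0781;  x = 0.0041+-0.0400z,  y = 0.0017+-0.2081z
quadratic in z: (1.0449)z²+(-0.0008)z+(-0.0965)=0, √Δ=0.6349 → z ∈ {-0.3035, 0.3042}; z = -0.3035 (taking z<0)
x = 0.0162, y = 0.0648

(0.0162, 0.0648, -0.3035)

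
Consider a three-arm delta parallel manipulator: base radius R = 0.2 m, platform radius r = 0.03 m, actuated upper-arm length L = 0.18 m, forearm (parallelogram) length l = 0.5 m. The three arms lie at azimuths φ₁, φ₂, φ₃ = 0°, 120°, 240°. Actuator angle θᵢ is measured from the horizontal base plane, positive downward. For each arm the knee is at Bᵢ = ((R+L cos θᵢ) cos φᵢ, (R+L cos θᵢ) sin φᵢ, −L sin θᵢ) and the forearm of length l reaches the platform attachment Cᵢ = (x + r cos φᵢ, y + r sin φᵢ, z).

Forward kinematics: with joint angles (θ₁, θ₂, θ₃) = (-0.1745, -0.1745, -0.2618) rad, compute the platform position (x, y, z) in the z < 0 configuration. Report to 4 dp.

arm 1 at φ=0.0°: ρ1 = 0.3473;  centre 1 = (0.3473, 0.0000, 0.0313)
arm 2 at φ=120.0°: ρ2 = 0.3473;  centre 2 = (-0.1736, 0.3007, 0.0313)
φ3=240.0°: virtual centre (-0.1719, -0.2978, 0.0466), radius l
subtract pairs → two planes through P
[-1.0418 0.6015 0.0000]·P = 0.0000;  [-1.0384 -0.5956 0.0307]·P = -0.0012
Cramer: x(z) = 0.0006+0.0148z;  y(z) = 0.0010+0.0257z
into |P−centre ₁|² = l²: 1.0009z² + -0.0727z + -0.1288 = 0;  Δ = 0.5210;  z = -0.3243 or 0.3969 → z<0 root = -0.3243
x = -0.0042, y = -0.0074

(-0.0042, -0.0074, -0.3243)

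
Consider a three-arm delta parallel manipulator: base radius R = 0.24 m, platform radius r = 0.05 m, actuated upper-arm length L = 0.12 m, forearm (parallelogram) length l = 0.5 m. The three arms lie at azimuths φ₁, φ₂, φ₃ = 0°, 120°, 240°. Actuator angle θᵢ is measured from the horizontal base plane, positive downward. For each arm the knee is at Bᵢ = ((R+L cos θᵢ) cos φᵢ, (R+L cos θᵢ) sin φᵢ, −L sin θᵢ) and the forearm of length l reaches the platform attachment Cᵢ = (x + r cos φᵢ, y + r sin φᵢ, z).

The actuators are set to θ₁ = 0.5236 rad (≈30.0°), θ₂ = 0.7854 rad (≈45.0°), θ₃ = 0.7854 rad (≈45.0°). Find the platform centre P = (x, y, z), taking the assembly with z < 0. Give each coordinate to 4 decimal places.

(0.0366, 0.0000, -0.4887)

O1 = (0.2939·cos0.0°, 0.2939·sin0.0°, -0.0600) = (0.2939, 0.0000, -0.0600)
arm 2 at φ=120.0°: ρ2 = 0.2749;  O2 = (-0.1374, 0.2380, -0.0849)
φ3=240.0°: virtual centre (-0.1374, -0.2380, -0.0849), radius l
eliminate P² terms by subtracting sphere 1 from 2 and 3
[-0.8627 0.4761 -0.0497]·P = -0.0072;  [-0.8627 -0.4761 -0.0497]·P = -0.0072
det = 0.8214;  x = 0.0084+-0.0576z,  y = 0.0000+0.0000z
into |P−O₁|² = l²: 1.0033z² + 0.1529z + -0.1649 = 0;  Δ = 0.6851;  z = -0.4887 or 0.3363 → z<0 root = -0.4887
x = 0.0366, y = 0.0000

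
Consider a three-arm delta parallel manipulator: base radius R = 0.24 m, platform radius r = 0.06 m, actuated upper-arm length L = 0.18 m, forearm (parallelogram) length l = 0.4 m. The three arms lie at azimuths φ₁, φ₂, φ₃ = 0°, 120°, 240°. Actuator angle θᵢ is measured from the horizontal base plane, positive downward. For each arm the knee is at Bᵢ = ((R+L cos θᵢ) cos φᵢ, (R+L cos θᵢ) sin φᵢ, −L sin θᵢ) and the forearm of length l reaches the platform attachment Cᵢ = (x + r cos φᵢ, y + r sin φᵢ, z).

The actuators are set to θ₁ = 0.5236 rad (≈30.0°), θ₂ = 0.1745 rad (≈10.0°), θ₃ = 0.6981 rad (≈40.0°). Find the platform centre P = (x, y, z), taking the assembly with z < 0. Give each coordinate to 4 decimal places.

φ1=0.0°: virtual centre (0.3359, 0.0000, -0.0900), radius l
φ2=120.0°: virtual centre (-0.1786, 0.3094, -0.0313), radius l
S3 = (0.3179·cos240.0°, 0.3179·sin240.0°, -0.1157) = (-0.1589, -0.2753, -0.1157)
subtract pairs → two planes through P
[-1.0290 0.6188 0.1175]·P = 0.0077;  [-0.9897 -0.5506 -0.0514]·P = -0.0065
Cramer: x(z) = -0.0002+0.0279z;  y(z) = 0.0121-0.1435z
sphere 1 gives Az²+Bz+C=0 with A=1.0214, B=0.1578, C=-0.0388;  B²−4AC=0.1834;  roots -0.2869, 0.1324;  negative root z = -0.2869
x = -0.0082, y = 0.0533

(-0.0082, 0.0533, -0.2869)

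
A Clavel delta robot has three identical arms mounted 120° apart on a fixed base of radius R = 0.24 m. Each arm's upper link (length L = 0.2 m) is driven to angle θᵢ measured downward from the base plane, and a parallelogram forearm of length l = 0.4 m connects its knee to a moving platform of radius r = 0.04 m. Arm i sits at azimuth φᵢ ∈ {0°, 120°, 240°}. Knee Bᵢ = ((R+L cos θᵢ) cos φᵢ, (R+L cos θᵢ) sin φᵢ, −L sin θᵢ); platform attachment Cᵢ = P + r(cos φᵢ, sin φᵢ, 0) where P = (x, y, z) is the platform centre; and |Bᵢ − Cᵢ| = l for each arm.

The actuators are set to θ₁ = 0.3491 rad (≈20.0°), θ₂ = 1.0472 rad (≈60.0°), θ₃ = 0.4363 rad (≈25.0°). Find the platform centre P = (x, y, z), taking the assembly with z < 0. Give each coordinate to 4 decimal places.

φ1=0.0°: virtual centre (0.3879, 0.0000, -0.0684), radius l
S2 = (0.3000·cos120.0°, 0.3000·sin120.0°, -0.1732) = (-0.1500, 0.2598, -0.1732)
arm 3 at φ=240.0°: ρ3 = 0.3813;  S3 = (-0.1906, -0.3302, -0.0845)
|S₂|²−|S₁|² = -0.0352;  |S₃|²−|S₁|² = -0.0027
[-1.0759 0.5196 -0.2096]·P = -0.0352;  [-1.1571 -0.6604 -0.0322]·P = -0.0027
Cramer: x(z) = 0.0188-0.1183z;  y(z) = -0.0288+0.1585z
quadratic in z: (1.0391)z²+(0.2150)z+(-0.0182)=0, √Δ=0.3491 → z ∈ {-0.2714, 0.0645}; z = -0.2714 (taking z<0)
x = 0.0509, y = -0.0719

(0.0509, -0.0719, -0.2714)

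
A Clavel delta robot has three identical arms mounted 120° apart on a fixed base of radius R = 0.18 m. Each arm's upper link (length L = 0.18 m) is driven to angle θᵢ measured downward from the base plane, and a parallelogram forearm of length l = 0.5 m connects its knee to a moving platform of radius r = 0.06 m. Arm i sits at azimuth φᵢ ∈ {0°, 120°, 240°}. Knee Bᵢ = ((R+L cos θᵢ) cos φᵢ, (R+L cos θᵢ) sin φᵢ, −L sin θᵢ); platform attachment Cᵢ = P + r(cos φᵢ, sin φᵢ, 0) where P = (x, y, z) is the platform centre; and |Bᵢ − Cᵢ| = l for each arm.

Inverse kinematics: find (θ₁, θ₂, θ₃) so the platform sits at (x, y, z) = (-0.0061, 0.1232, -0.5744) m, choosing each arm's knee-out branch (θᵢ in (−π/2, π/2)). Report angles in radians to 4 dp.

arm 1 (φ=0.0°): x'=-0.0061, y'=0.1232
  A=0.1261, B=-0.5744, C=(l²−L²−A²−y'²−z²)/(2L)=-0.3984
  γ=atan2(-0.5744,0.1261)=-1.3547;  ψ=arccos(-0.6774)=2.3150;  θ1=γ+ψ≈0.9604
arm 2 (φ=120.0°): x'=0.1097, y'=-0.0563
  e−x'=0.0103;  (l²−L²−(e−x')²−y'²−z²)/2L = -0.3211
  θ2 = atan2(B,A) + arccos(C/0.5745) = 0.6110
rotate P by −φ3: (-0.1036, -0.0669, -0.5744)
  e−x'=0.2236;  (l²−L²−(e−x')²−y'²−z²)/2L = -0.4634
  √(A²+B²)=0.6164;  θ3 = -1.1995+2.4216 ≈ 1.2221

θ₁ = 0.9604, θ₂ = 0.6110, θ₃ = 1.2221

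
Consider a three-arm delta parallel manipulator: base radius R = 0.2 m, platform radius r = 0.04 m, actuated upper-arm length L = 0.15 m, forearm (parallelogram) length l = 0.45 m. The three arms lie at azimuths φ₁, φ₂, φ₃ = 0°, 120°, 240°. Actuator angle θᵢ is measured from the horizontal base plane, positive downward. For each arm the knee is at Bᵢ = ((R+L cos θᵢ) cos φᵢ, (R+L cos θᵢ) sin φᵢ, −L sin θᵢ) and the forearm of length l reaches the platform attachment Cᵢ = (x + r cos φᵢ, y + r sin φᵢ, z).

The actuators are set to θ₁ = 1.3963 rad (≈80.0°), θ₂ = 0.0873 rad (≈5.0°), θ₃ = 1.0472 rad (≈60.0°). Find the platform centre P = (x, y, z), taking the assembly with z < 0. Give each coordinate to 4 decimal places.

(-0.1343, 0.1234, -0.4387)

O1 = (0.1860·cos0.0°, 0.1860·sin0.0°, -0.1477) = (0.1860, 0.0000, -0.1477)
φ2=120.0°: virtual centre (-0.1547, 0.2680, -0.0131), radius l
O3 = (0.2350·cos240.0°, 0.2350·sin240.0°, -0.1299) = (-0.1175, -0.2035, -0.1299)
subtract pairs → two planes through P
plane₁₂: -0.6815x+0.5359y+0.2693z = 0.0395
Cramer: x(z) = -0.0406+0.2135z;  y(z) = 0.0221-0.2309z
into |P−O₁|² = l²: 1.0989z² + 0.1885z + -0.1288 = 0;  Δ = 0.6018;  z = -0.4387 or 0.2672 → z<0 root = -0.4387
x = -0.1343, y = 0.1234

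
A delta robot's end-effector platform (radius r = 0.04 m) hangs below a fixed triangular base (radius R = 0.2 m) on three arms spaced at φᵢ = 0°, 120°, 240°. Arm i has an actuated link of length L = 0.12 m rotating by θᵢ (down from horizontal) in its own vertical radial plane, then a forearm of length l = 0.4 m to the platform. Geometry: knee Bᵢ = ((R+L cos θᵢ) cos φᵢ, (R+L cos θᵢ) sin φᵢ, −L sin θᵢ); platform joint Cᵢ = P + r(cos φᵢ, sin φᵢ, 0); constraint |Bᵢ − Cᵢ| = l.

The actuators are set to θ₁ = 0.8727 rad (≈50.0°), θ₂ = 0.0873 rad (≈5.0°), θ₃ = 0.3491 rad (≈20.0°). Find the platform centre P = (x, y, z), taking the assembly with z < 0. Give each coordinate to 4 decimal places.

φ1=0.0°: virtual centre (0.2371, 0.0000, -0.0919), radius l
arm 2 at φ=120.0°: ρ2 = 0.2795;  O2 = (-0.1398, 0.2421, -0.0105)
O3 = (0.2728·cos240.0°, 0.2728·sin240.0°, -0.0410) = (-0.1364, -0.2362, -0.0410)
|O₂|²−|O₁|² = 0.0136;  |O₃|²−|O₁|² = 0.0114
linear system: -0.7538x+0.4842y = 0.0136−0.1629z; -0.7470x+-0.4724y = 0.0114−0.1018z
det = 0.7178;  x = -0.0166+0.1759z,  y = 0.0022+-0.0627z
quadratic in z: (1.0349)z²+(0.0943)z+(-0.0872)=0, √Δ=0.6080 → z ∈ {-0.3393, 0.2482}; z = -0.3393 (taking z<0)
x = -0.0763, y = 0.0234

(-0.0763, 0.0234, -0.3393)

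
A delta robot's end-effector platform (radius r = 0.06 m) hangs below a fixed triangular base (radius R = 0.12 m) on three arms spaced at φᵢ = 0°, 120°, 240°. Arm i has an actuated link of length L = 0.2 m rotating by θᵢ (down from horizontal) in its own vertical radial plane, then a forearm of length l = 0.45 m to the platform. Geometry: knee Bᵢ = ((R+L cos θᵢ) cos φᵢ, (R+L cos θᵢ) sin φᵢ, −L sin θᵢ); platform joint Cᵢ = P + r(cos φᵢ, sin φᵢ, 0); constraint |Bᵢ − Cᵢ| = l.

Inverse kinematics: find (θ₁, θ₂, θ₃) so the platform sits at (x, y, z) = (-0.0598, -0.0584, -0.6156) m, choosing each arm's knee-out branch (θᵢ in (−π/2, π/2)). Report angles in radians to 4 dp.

rotate P by −φ1: (-0.0598, -0.0584, -0.6156)
  A cos θ + B sin θ = C:  0.1198·cos θ + -0.6156·sin θ = -0.5856
  √(A²+B²)=0.6271;  θ1 = -1.3786+2.7754 ≈ 1.3968
rotate P by −φ2: (-0.0207, 0.0810, -0.6156)
  A cos θ + B sin θ = C:  0.0807·cos θ + -0.6156·sin θ = -0.5738
  γ=atan2(-0.6156,0.0807)=-1.4405;  ψ=arccos(-0.9242)=2.7498;  θ2=γ+ψ≈1.3094
arm 3 (φ=240.0°): x'=0.0805, y'=-0.0226
  e−x'=-0.0205;  (l²−L²−(e−x')²−y'²−z²)/2L = -0.5435
  γ=atan2(-0.6156,-0.0205)=-1.6040;  ψ=arccos(-0.8824)=2.6517;  θ3=γ+ψ≈1.0476

θ₁ = 1.3968, θ₂ = 1.3094, θ₃ = 1.0476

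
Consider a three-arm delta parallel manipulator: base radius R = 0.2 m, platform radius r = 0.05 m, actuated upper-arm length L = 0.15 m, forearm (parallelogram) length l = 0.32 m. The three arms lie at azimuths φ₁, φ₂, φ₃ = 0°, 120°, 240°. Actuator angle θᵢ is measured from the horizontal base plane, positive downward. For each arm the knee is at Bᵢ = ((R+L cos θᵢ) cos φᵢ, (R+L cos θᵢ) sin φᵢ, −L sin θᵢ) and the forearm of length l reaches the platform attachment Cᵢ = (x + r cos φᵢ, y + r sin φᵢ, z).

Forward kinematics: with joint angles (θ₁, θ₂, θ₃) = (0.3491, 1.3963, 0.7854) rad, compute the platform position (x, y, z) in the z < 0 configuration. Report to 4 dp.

(0.0892, -0.0737, -0.2885)

O1 = (0.2910·cos0.0°, 0.2910·sin0.0°, -0.0513) = (0.2910, 0.0000, -0.0513)
arm 2 at φ=120.0°: e+L cos θ2 = 0.1760;  O2 = (-0.0880, 0.1525, -0.1477)
φ3=240.0°: virtual centre (-0.1280, -0.2218, -0.1061), radius l
|O₂|²−|O₁|² = -0.0345;  |O₃|²−|O₁|² = -0.0105
[-0.7579 0.3049 -0.1928]·P = -0.0345;  [-0.8380 -0.4435 -0.1095]·P = -0.0105
Cramer: x(z) = 0.0312-0.2010z;  y(z) = -0.0354+0.1328z
into |P−O₁|² = l²: 1.0580z² + 0.1976z + -0.0311 = 0;  Δ = 0.1705;  z = -0.2885 or 0.1017 → z<0 root = -0.2885
x = 0.0892, y = -0.0737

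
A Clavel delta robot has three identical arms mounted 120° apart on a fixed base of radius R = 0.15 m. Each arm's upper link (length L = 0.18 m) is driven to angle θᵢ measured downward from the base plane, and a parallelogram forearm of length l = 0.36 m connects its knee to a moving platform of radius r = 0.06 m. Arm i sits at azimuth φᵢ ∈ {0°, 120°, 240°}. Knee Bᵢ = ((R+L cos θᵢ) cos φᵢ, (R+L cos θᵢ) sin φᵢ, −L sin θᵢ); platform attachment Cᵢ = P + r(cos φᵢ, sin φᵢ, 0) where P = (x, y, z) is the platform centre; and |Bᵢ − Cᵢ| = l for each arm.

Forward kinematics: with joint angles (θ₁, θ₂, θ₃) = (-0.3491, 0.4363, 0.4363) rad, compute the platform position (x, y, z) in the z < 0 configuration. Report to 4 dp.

(0.0935, 0.0000, -0.2581)

arm 1 at φ=0.0°: (R−r)+L cos θ1 = 0.2591;  centre 1 = (0.2591, 0.0000, 0.0616)
centre 2 = (0.2531·cos120.0°, 0.2531·sin120.0°, -0.0761) = (-0.1266, 0.2192, -0.0761)
centre 3 = (0.2531·cos240.0°, 0.2531·sin240.0°, -0.0761) = (-0.1266, -0.2192, -0.0761)
subtract pairs → two planes through P
linear system: -0.7714x+0.4384y = -0.0011−-0.2753z; -0.7714x+-0.4384y = -0.0011−-0.2753z
Cramer: x(z) = 0.0014-0.3568z;  y(z) = 0.0000+0.0000z
sphere 1 gives Az²+Bz+C=0 with A=1.1273, B=0.0608, C=-0.0594;  B²−4AC=0.2715;  roots -0.2581, 0.2041;  negative root z = -0.2581
x = 0.0935, y = 0.0000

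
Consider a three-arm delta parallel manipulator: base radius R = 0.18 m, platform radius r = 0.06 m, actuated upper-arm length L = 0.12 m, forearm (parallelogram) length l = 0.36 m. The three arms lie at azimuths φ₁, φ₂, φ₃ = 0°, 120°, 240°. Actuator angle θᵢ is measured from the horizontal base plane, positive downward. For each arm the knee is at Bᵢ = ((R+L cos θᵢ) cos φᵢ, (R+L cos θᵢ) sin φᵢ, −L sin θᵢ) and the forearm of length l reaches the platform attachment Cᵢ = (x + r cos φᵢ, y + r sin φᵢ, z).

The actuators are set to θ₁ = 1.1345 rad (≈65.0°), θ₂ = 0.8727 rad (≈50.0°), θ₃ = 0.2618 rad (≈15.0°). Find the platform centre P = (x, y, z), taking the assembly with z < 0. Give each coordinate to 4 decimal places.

φ1=0.0°: virtual centre (0.1707, 0.0000, -0.1088), radius l
arm 2 at φ=120.0°: e+L cos θ2 = 0.1971;  centre 2 = (-0.0986, 0.1707, -0.0919)
arm 3 at φ=240.0°: e+L cos θ3 = 0.2359;  centre 3 = (-0.1180, -0.2043, -0.0311)
subtract pairs → two planes through P
linear system: -0.5386x+0.3414y = 0.0063−0.0337z; -0.5773x+-0.4086y = 0.0156−0.1554z
det = 0.4172;  x = -0.0190+0.1602z,  y = -0.0114+0.1540z
quadratic in z: (1.0494)z²+(0.1532)z+(-0.0816)=0, √Δ=0.6051 → z ∈ {-0.3613, 0.2153}; z = -0.3613 (taking z<0)
x = -0.0769, y = -0.0671

(-0.0769, -0.0671, -0.3613)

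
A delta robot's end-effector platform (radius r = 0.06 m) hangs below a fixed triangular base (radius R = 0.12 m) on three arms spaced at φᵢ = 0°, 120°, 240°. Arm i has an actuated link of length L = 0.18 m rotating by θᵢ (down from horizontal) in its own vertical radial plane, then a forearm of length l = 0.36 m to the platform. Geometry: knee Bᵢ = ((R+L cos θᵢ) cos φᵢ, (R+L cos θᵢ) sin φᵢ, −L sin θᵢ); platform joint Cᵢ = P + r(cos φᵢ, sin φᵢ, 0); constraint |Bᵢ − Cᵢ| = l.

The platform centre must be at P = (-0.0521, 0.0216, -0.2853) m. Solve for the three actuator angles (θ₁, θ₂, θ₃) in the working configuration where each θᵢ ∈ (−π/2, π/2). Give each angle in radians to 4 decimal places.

θ₁ = 0.3493, θ₂ = -0.0870, θ₃ = 0.0875

φ1=0.0° → target in arm frame (-0.0521, 0.0216)
  e−x'=0.1121;  (l²−L²−(e−x')²−y'²−z²)/2L = 0.0077
  θ1 = atan2(B,A) + arccos(C/0.3065) = 0.3493
φ2=120.0° → target in arm frame (0.0448, 0.0343)
  A=0.0152, B=-0.2853, C=(l²−L²−A²−y'²−z²)/(2L)=0.0400
  θ2 = atan2(B,A) + arccos(C/0.2857) = -0.0870
arm 3 (φ=240.0°): x'=0.0073, y'=-0.0559
  e−x'=0.0527;  (l²−L²−(e−x')²−y'²−z²)/2L = 0.0275
  γ=atan2(-0.2853,0.0527)=-1.3883;  ψ=arccos(0.0948)=1.4758;  θ3=γ+ψ≈0.0875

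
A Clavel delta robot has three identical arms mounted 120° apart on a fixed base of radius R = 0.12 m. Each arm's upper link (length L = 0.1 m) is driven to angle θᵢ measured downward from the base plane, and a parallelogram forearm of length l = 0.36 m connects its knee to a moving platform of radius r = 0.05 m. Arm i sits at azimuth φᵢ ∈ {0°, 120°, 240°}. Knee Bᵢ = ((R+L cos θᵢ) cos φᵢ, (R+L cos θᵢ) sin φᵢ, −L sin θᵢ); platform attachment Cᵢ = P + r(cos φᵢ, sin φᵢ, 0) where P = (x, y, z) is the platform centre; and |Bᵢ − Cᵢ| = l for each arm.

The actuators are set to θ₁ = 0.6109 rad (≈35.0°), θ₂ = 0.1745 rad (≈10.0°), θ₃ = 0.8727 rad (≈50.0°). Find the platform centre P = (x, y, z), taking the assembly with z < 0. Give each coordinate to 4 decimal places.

(-0.0106, 0.0910, -0.3654)

arm 1 at φ=0.0°: ρ1 = 0.1519;  S1 = (0.1519, 0.0000, -0.0574)
S2 = (0.1685·cos120.0°, 0.1685·sin120.0°, -0.0174) = (-0.0842, 0.1459, -0.0174)
arm 3 at φ=240.0°: ρ3 = 0.1343;  S3 = (-0.0671, -0.1163, -0.0766)
eliminate P² terms by subtracting sphere 1 from 2 and 3
[-0.4723 0.2918 0.0800]·P = 0.0023;  [-0.4381 -0.2326 -0.0385]·P = -0.0025
Cramer: x(z) = 0.0008+0.0310z;  y(z) = 0.0092-0.2239z
into |P−S₁|² = l²: 1.0511z² + 0.1012z + -0.1034 = 0;  Δ = 0.4449;  z = -0.3654 or 0.2691 → z<0 root = -0.3654
x = -0.0106, y = 0.0910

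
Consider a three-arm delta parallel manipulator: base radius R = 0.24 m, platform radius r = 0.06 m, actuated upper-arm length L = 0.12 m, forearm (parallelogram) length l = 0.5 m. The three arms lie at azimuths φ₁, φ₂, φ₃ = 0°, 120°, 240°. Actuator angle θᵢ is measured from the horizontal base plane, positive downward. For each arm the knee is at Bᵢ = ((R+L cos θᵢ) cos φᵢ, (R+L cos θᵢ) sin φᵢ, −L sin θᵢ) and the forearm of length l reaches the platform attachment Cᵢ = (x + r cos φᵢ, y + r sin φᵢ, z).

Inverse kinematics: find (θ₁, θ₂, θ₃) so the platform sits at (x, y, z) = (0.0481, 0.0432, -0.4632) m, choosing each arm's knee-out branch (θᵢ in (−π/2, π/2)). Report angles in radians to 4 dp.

θ₁ = 0.2620, θ₂ = 0.4362, θ₃ = 0.7857

φ1=0.0° → target in arm frame (0.0481, 0.0432)
  A cos θ + B sin θ = C:  0.1319·cos θ + -0.4632·sin θ = 0.0074
  θ1 = atan2(B,A) + arccos(C/0.4816) = 0.2620
arm 2 (φ=120.0°): x'=0.0134, y'=-0.0633
  A=0.1666, B=-0.4632, C=(l²−L²−A²−y'²−z²)/(2L)=-0.0447
  θ2 = atan2(B,A) + arccos(C/0.4923) = 0.4362
arm 3 (φ=240.0°): x'=-0.0615, y'=0.0201
  A=0.2415, B=-0.4632, C=(l²−L²−A²−y'²−z²)/(2L)=-0.1569
  γ=atan2(-0.4632,0.2415)=-1.0903;  ψ=arccos(-0.3004)=1.8759;  θ3=γ+ψ≈0.7857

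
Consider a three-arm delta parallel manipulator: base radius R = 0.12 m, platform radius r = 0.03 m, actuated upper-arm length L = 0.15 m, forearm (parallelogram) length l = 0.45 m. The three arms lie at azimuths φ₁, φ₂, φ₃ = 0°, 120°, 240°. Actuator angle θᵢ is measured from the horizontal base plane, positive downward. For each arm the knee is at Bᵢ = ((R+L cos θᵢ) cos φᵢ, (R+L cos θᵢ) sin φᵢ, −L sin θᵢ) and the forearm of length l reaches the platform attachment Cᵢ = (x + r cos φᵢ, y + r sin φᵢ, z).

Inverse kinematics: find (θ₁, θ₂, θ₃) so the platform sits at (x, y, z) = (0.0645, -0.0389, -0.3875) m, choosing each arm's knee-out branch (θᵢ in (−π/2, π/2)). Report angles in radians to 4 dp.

φ1=0.0° → target in arm frame (0.0645, -0.0389)
  e−x'=0.0255;  (l²−L²−(e−x')²−y'²−z²)/2L = 0.0923
  γ=atan2(-0.3875,0.0255)=-1.5051;  ψ=arccos(0.2376)=1.3309;  θ1=γ+ψ≈-0.1742
rotate P by −φ2: (-0.0659, -0.0364, -0.3875)
  A cos θ + B sin θ = C:  0.1559·cos θ + -0.3875·sin θ = 0.0140
  √(A²+B²)=0.4177;  θ2 = -1.1882+1.5373 ≈ 0.3491
arm 3 (φ=240.0°): x'=0.0014, y'=0.0753
  e−x'=0.0886;  (l²−L²−(e−x')²−y'²−z²)/2L = 0.0544
  γ=atan2(-0.3875,0.0886)=-1.3461;  ψ=arccos(0.1369)=1.4334;  θ3=γ+ψ≈0.0873

θ₁ = -0.1742, θ₂ = 0.3491, θ₃ = 0.0873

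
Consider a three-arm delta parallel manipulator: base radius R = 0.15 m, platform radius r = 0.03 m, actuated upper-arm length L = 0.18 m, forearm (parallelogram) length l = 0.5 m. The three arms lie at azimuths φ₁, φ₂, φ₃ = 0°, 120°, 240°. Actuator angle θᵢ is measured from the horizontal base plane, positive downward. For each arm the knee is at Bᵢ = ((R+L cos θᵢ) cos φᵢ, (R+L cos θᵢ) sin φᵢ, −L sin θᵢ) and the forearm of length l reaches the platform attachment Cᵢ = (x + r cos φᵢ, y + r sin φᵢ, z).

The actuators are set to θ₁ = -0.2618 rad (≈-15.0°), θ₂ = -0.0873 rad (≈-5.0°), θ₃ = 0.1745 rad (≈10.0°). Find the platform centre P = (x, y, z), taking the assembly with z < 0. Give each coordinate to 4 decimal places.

arm 1 at φ=0.0°: (R−r)+L cos θ1 = 0.2939;  O1 = (0.2939, 0.0000, 0.0466)
arm 2 at φ=120.0°: (R−r)+L cos θ2 = 0.2993;  O2 = (-0.1497, 0.2592, 0.0157)
O3 = (0.2973·cos240.0°, 0.2973·sin240.0°, -0.0313) = (-0.1486, -0.2574, -0.0313)
subtract pairs → two planes through P
[-0.8870 0.5184 -0.0618]·P = 0.0013;  [-0.8850 -0.5149 -0.1557]·P = 0.0008
Cramer: x(z) = -0.0012-0.1229z;  y(z) = 0.0005-0.0911z
into |P−O₁|² = l²: 1.0234z² + -0.0207z + -0.1608 = 0;  Δ = 0.6585;  z = -0.3863 or 0.4066 → z<0 root = -0.3863
x = 0.0463, y = 0.0357

(0.0463, 0.0357, -0.3863)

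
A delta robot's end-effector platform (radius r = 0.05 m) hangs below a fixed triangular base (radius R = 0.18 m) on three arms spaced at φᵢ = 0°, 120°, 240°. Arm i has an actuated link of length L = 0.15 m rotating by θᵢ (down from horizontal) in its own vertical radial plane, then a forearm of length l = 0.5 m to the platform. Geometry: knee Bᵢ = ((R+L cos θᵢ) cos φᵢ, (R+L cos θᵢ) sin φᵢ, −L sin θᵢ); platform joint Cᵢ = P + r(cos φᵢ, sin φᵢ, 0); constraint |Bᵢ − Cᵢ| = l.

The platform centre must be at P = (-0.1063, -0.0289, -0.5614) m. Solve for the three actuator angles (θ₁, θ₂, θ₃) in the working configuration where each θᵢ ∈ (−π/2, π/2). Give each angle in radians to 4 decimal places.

θ₁ = 1.3091, θ₂ = 0.8728, θ₃ = 0.6983

rotate P by −φ1: (-0.1063, -0.0289, -0.5614)
  e−x'=0.2363;  (l²−L²−(e−x')²−y'²−z²)/2L = -0.4811
  θ1 = atan2(B,A) + arccos(C/0.6091) = 1.3091
φ2=120.0° → target in arm frame (0.0281, 0.1065)
  e−x'=0.1019;  (l²−L²−(e−x')²−y'²−z²)/2L = -0.3646
  √(A²+B²)=0.5706;  θ2 = -1.3913+2.2641 ≈ 0.8728
φ3=240.0° → target in arm frame (0.0782, -0.0776)
  A cos θ + B sin θ = C:  0.0518·cos θ + -0.5614·sin θ = -0.3213
  θ3 = atan2(B,A) + arccos(C/0.5638) = 0.6983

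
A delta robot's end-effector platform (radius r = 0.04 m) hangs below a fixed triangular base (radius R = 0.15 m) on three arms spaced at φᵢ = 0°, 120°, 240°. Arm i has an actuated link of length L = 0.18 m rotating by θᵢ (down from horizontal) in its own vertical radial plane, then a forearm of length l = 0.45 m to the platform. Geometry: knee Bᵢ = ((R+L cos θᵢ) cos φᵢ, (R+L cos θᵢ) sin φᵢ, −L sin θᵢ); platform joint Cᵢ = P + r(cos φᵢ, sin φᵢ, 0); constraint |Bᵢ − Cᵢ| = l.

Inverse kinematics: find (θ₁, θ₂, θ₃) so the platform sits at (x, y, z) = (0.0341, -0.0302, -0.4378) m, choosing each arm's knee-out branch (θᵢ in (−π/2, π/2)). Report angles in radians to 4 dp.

θ₁ = 0.3491, θ₂ = 0.6110, θ₃ = 0.4367

arm 1 (φ=0.0°): x'=0.0341, y'=-0.0302
  e−x'=0.0759;  (l²−L²−(e−x')²−y'²−z²)/2L = -0.0784
  √(A²+B²)=0.4443;  θ1 = -1.3991+1.7483 ≈ 0.3491
arm 2 (φ=120.0°): x'=-0.0432, y'=-0.0144
  A=0.1532, B=-0.4378, C=(l²−L²−A²−y'²−z²)/(2L)=-0.1257
  θ2 = atan2(B,A) + arccos(C/0.4638) = 0.6110
φ3=240.0° → target in arm frame (0.0091, 0.0446)
  e−x'=0.1009;  (l²−L²−(e−x')²−y'²−z²)/2L = -0.0937
  θ3 = atan2(B,A) + arccos(C/0.4493) = 0.4367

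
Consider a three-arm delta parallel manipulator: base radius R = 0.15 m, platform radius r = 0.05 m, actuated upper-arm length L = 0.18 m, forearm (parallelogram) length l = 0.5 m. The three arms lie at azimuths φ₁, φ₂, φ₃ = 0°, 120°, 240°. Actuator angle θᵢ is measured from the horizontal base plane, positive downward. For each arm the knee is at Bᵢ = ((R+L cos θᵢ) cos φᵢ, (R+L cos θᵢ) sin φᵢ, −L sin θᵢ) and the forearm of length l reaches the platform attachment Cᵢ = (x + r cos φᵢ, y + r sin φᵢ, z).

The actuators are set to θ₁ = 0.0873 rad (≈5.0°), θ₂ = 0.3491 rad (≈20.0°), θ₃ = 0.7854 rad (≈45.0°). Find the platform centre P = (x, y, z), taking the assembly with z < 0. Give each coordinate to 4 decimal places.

(0.1045, 0.0876, -0.4759)

φ1=0.0°: virtual centre (0.2793, 0.0000, -0.0157), radius l
arm 2 at φ=120.0°: ρ2 = 0.2691;  S2 = (-0.1346, 0.2331, -0.0616)
S3 = (0.2273·cos240.0°, 0.2273·sin240.0°, -0.1273) = (-0.1136, -0.1968, -0.1273)
subtract pairs → two planes through P
linear system: -0.8278x+0.4662y = -0.0020−-0.0918z; -0.7859x+-0.3937y = -0.0104−-0.2232z
det = 0.6922;  x = 0.0082+-0.2025z,  y = 0.0101+-0.1627z
sphere 1 gives Az²+Bz+C=0 with A=1.0675, B=0.1379, C=-0.1761;  B²−4AC=0.7711;  roots -0.4759, 0.3467;  negative root z = -0.4759
x = 0.1045, y = 0.0876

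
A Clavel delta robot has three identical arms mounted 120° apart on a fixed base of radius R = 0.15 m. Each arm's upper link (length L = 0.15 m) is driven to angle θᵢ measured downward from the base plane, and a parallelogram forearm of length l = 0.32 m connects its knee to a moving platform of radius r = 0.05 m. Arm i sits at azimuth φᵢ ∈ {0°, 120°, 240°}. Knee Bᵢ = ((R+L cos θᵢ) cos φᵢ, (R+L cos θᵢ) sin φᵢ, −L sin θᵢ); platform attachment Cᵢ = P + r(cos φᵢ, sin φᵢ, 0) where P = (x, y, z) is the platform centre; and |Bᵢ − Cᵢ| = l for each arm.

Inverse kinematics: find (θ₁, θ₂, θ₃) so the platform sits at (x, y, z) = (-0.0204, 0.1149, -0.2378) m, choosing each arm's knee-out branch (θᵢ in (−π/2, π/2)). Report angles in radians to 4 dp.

arm 1 (φ=0.0°): x'=-0.0204, y'=0.1149
  A cos θ + B sin θ = C:  0.1204·cos θ + -0.2378·sin θ = -0.0145
  √(A²+B²)=0.2665;  θ1 = -1.1021+1.6252 ≈ 0.5231
arm 2 (φ=120.0°): x'=0.1097, y'=-0.0398
  A cos θ + B sin θ = C:  -0.0097·cos θ + -0.2378·sin θ = 0.0722
  √(A²+B²)=0.2380;  θ2 = -1.6116+1.2624 ≈ -0.3492
φ3=240.0° → target in arm frame (-0.0893, -0.0751)
  A cos θ + B sin θ = C:  0.1893·cos θ + -0.2378·sin θ = -0.0604
  γ=atan2(-0.2378,0.1893)=-0.8985;  ψ=arccos(-0.1988)=1.7709;  θ3=γ+ψ≈0.8725

θ₁ = 0.5231, θ₂ = -0.3492, θ₃ = 0.8725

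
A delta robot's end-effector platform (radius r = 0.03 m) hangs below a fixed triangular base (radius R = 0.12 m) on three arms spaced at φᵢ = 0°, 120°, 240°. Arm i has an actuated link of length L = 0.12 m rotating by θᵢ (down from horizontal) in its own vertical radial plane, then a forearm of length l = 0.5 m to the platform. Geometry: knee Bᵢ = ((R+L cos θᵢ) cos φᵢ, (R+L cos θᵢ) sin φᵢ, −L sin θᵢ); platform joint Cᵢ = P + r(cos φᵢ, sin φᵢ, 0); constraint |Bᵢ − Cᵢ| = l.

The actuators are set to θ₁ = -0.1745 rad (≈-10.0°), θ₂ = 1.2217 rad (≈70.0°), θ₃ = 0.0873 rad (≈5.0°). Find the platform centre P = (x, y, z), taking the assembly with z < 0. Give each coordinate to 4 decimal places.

φ1=0.0°: virtual centre (0.2082, 0.0000, 0.0208), radius l
φ2=120.0°: virtual centre (-0.0655, 0.1135, -0.1128), radius l
centre 3 = (0.2095·cos240.0°, 0.2095·sin240.0°, -0.0105) = (-0.1048, -0.1815, -0.0105)
|centre ₂|²−|centre ₁|² = -0.0139;  |centre ₃|²−|centre ₁|² = 0.0002
plane₁₂: -0.5474x+0.2270y+-0.2672z = -0.0139
Cramer: x(z) = 0.0146-0.3263z;  y(z) = -0.0259+0.3902z
quadratic in z: (1.2588)z²+(0.0644)z+(-0.2114)=0, √Δ=1.0338 → z ∈ {-0.4362, 0.3850}; z = -0.4362 (taking z<0)
x = 0.1570, y = -0.1961

(0.1570, -0.1961, -0.4362)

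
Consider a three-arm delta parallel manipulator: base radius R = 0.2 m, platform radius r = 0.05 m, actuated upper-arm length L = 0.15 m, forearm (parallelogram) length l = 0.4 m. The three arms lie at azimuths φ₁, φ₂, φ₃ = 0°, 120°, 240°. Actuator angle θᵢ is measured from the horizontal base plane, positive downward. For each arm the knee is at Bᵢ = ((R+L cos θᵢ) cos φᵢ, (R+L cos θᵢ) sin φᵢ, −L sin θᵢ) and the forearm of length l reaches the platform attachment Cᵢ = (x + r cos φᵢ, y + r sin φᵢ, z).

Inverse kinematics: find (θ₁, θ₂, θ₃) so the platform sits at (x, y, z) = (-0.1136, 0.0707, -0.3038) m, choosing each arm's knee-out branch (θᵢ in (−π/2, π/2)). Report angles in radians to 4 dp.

φ1=0.0° → target in arm frame (-0.1136, 0.0707)
  A cos θ + B sin θ = C:  0.2636·cos θ + -0.3038·sin θ = -0.0976
  γ=atan2(-0.3038,0.2636)=-0.8561;  ψ=arccos(-0.2426)=1.8159;  θ1=γ+ψ≈0.9597
φ2=120.0° → target in arm frame (0.1180, 0.0630)
  e−x'=0.0320;  (l²−L²−(e−x')²−y'²−z²)/2L = 0.1340
  θ2 = atan2(B,A) + arccos(C/0.3055) = -0.3494
arm 3 (φ=240.0°): x'=-0.0044, y'=-0.1337
  A cos θ + B sin θ = C:  0.1544·cos θ + -0.3038·sin θ = 0.0116
  γ=atan2(-0.3038,0.1544)=-1.1005;  ψ=arccos(0.0340)=1.5368;  θ3=γ+ψ≈0.4363

θ₁ = 0.9597, θ₂ = -0.3494, θ₃ = 0.4363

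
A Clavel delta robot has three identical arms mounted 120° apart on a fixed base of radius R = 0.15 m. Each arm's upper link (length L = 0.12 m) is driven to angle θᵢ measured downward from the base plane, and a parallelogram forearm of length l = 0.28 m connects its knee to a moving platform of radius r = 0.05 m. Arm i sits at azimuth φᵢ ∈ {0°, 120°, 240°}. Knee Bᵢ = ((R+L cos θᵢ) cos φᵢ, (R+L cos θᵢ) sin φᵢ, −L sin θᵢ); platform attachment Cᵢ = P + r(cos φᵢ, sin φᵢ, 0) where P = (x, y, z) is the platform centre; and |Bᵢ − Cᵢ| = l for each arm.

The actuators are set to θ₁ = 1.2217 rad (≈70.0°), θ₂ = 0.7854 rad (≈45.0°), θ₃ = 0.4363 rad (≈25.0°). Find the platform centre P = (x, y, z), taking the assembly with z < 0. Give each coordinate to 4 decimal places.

S1 = (0.1410·cos0.0°, 0.1410·sin0.0°, -0.1128) = (0.1410, 0.0000, -0.1128)
S2 = (0.1849·cos120.0°, 0.1849·sin120.0°, -0.0849) = (-0.0924, 0.1601, -0.0849)
S3 = (0.2088·cos240.0°, 0.2088·sin240.0°, -0.0507) = (-0.1044, -0.1808, -0.0507)
|S₂|²−|S₁|² = 0.0088;  |S₃|²−|S₁|² = 0.0135
plane₁₂: -0.4669x+0.3202y+0.0558z = 0.0088
det = 0.3260;  x = -0.0230+0.1838z,  y = -0.0062+0.0937z
sphere 1 gives Az²+Bz+C=0 with A=1.0426, B=0.1641, C=-0.0387;  B²−4AC=0.1884;  roots -0.2869, 0.1295;  negative root z = -0.2869
x = -0.0757, y = -0.0331

(-0.0757, -0.0331, -0.2869)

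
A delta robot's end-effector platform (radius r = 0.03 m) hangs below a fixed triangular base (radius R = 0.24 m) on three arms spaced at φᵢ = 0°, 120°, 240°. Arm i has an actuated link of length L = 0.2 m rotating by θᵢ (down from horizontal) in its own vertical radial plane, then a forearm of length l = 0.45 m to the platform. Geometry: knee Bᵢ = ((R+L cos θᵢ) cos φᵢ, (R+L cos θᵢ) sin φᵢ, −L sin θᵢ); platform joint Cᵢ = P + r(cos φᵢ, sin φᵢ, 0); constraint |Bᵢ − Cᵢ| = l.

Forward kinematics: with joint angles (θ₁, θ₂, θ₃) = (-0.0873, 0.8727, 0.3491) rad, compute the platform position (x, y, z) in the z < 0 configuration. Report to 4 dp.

arm 1 at φ=0.0°: e+L cos θ1 = 0.4092;  centre 1 = (0.4092, 0.0000, 0.0174)
φ2=120.0°: virtual centre (-0.1693, 0.2932, -0.1532), radius l
arm 3 at φ=240.0°: e+L cos θ3 = 0.3979;  centre 3 = (-0.1990, -0.3446, -0.0684)
eliminate P² terms by subtracting sphere 1 from 2 and 3
[-1.1570 0.5864 -0.3413]·P = -0.0297;  [-1.2164 -0.6892 -0.1717]·P = -0.0047
Cramer: x(z) = 0.0154-0.2224z;  y(z) = -0.0203+0.1433z
sphere 1 gives Az²+Bz+C=0 with A=1.0700, B=0.1345, C=-0.0467;  B²−4AC=0.2178;  roots -0.2809, 0.1553;  negative root z = -0.2809
x = 0.0779, y = -0.0605

(0.0779, -0.0605, -0.2809)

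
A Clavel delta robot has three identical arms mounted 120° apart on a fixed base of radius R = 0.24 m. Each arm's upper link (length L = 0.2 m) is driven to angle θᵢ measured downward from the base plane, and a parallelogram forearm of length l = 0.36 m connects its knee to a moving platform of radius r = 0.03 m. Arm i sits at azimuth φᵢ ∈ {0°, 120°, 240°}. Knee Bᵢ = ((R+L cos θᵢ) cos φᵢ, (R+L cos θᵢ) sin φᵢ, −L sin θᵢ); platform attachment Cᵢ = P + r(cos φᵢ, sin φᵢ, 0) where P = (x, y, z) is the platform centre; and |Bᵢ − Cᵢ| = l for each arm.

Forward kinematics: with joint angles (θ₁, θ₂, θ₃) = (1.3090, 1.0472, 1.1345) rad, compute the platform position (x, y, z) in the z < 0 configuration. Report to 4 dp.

(-0.0357, 0.0118, -0.3956)

arm 1 at φ=0.0°: e+L cos θ1 = 0.2618;  O1 = (0.2618, 0.0000, -0.1932)
arm 2 at φ=120.0°: e+L cos θ2 = 0.3100;  O2 = (-0.1550, 0.2685, -0.1732)
arm 3 at φ=240.0°: e+L cos θ3 = 0.2945;  O3 = (-0.1473, -0.2551, -0.1813)
subtract pairs → two planes through P
linear system: -0.8335x+0.5369y = 0.0203−0.0400z; -0.8180x+-0.5101y = 0.0138−0.0238z
Cramer: x(z) = -0.0205+0.0384z;  y(z) = 0.0059-0.0148z
sphere 1 gives Az²+Bz+C=0 with A=1.0017, B=0.3645, C=-0.0126;  B²−4AC=0.1832;  roots -0.3956, 0.0317;  negative root z = -0.3956
x = -0.0357, y = 0.0118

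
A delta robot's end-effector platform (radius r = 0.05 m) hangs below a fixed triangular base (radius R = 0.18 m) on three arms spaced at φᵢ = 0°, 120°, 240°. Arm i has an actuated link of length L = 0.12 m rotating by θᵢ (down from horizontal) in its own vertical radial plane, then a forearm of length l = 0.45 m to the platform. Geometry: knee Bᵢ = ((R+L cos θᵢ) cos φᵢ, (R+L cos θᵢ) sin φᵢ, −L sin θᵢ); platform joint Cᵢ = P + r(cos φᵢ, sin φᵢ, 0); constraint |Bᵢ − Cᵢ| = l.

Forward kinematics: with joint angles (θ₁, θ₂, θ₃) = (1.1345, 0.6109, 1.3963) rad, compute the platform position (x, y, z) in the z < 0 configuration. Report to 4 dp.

φ1=0.0°: virtual centre (0.1807, 0.0000, -0.1088), radius l
φ2=120.0°: virtual centre (-0.1141, 0.1977, -0.0688), radius l
arm 3 at φ=240.0°: ρ3 = 0.1508;  O3 = (-0.0754, -0.1306, -0.1182)
eliminate P² terms by subtracting sphere 1 from 2 and 3
linear system: -0.5897x+0.3954y = 0.0124−0.0799z; -0.5123x+-0.2613y = -0.0078−-0.0188z
det = 0.3566;  x = -0.0005+0.0376z,  y = 0.0306+-0.1459z
into |P−O₁|² = l²: 1.0227z² + 0.1950z + -0.1569 = 0;  Δ = 0.6799;  z = -0.4985 or 0.3078 → z<0 root = -0.4985
x = -0.0192, y = 0.1033

(-0.0192, 0.1033, -0.4985)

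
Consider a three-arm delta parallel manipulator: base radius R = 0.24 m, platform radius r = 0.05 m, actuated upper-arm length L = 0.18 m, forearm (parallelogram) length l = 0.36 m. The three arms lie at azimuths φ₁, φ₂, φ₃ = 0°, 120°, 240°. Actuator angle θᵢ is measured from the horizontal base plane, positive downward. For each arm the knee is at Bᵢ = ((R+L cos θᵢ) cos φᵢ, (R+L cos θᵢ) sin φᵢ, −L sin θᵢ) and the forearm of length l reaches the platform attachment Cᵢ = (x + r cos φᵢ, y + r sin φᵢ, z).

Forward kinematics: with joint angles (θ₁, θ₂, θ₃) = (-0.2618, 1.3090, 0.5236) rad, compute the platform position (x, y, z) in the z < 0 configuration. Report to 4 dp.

(0.0987, -0.0822, -0.1826)

arm 1 at φ=0.0°: ρ1 = 0.3639;  O1 = (0.3639, 0.0000, 0.0466)
φ2=120.0°: virtual centre (-0.1183, 0.2049, -0.1739), radius l
O3 = (0.3459·cos240.0°, 0.3459·sin240.0°, -0.0900) = (-0.1729, -0.2995, -0.0900)
eliminate P² terms by subtracting sphere 1 from 2 and 3
plane₁₂: -0.9643x+0.4098y+-0.4409z = -0.0484
det = 1.0177;  x = 0.0312+-0.3696z,  y = -0.0446+0.2063z
quadratic in z: (1.1791)z²+(0.1343)z+(-0.0148)=0, √Δ=0.2963 → z ∈ {-0.1826, 0.0687}; z = -0.1826 (taking z<0)
x = 0.0987, y = -0.0822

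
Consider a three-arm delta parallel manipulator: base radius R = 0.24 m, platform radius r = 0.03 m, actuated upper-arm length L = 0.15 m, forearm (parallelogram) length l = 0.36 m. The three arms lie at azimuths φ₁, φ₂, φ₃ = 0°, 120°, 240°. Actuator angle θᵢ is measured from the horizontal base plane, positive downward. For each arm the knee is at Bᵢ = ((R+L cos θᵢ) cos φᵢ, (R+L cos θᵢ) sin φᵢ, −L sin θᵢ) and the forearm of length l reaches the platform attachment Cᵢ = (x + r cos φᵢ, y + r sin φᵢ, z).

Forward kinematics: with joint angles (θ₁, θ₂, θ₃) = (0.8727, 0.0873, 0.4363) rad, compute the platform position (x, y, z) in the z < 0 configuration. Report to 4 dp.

(-0.0479, 0.0186, -0.1761)

φ1=0.0°: virtual centre (0.3064, 0.0000, -0.1149), radius l
arm 2 at φ=120.0°: (R−r)+L cos θ2 = 0.3594;  S2 = (-0.1797, 0.3113, -0.0131)
arm 3 at φ=240.0°: (R−r)+L cos θ3 = 0.3459;  S3 = (-0.1730, -0.2996, -0.0634)
|S₂|²−|S₁|² = 0.0223;  |S₃|²−|S₁|² = 0.0166
[-0.9723 0.6225 0.2037]·P = 0.0223;  [-0.9588 -0.5992 0.1030]·P = 0.0166
det = 1.1795;  x = -0.0201+0.1579z,  y = 0.0044+-0.0806z
quadratic in z: (1.0314)z²+(0.1260)z+(-0.0098)=0, √Δ=0.2371 → z ∈ {-0.1761, 0.0539}; z = -0.1761 (taking z<0)
x = -0.0479, y = 0.0186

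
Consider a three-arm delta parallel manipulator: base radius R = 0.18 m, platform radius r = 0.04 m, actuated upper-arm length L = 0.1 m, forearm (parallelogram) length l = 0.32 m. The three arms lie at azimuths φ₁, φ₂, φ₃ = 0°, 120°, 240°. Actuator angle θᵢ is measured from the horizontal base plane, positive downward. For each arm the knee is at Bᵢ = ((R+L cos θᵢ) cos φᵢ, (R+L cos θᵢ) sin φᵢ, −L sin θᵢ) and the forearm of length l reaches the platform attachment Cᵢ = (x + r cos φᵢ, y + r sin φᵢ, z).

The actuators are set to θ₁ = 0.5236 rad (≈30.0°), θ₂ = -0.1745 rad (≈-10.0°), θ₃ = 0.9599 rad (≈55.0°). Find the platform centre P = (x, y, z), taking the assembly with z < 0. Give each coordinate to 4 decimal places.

arm 1 at φ=0.0°: ρ1 = 0.2266;  centre 1 = (0.2266, 0.0000, -0.0500)
centre 2 = (0.2385·cos120.0°, 0.2385·sin120.0°, 0.0174) = (-0.1192, 0.2065, 0.0174)
arm 3 at φ=240.0°: ρ3 = 0.1974;  centre 3 = (-0.0987, -0.1709, -0.0819)
subtract pairs → two planes through P
linear system: -0.6917x+0.4131y = 0.0033−0.1347z; -0.6506x+-0.3418y = -0.0082−-0.0638z
det = 0.5052;  x = 0.0044+0.0390z,  y = 0.0155+-0.2609z
quadratic in z: (1.0696)z²+(0.0746)z+(-0.0503)=0, √Δ=0.4699 → z ∈ {-0.2545, 0.1848}; z = -0.2545 (taking z<0)
x = -0.0055, y = 0.0819

(-0.0055, 0.0819, -0.2545)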